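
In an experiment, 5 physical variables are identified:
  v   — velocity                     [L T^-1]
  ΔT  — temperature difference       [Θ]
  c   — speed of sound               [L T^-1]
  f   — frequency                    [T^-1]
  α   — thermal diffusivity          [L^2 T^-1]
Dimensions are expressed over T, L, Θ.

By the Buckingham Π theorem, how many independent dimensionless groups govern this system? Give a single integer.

Exponent matrix [T,L,Θ] × [v,ΔT,c,f,α]:
  T: [-1  0 -1 -1 -1]
  L: [ 1  0  1  0  2]
  Θ: [ 0  1  0  0  0]
RREF → pivots at {v,ΔT,f} ⇒ r = 3
Π count = n − r = 5 − 3 = 2

2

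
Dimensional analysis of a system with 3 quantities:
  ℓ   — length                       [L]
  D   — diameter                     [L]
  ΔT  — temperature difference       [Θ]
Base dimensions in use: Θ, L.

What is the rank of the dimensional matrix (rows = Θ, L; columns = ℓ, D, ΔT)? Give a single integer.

2

Exponent matrix [Θ,L] × [ℓ,D,ΔT]:
  Θ: [ 0  0  1]
  L: [ 1  1  0]
Echelon form has 2 nonzero rows (pivots: ℓ,ΔT)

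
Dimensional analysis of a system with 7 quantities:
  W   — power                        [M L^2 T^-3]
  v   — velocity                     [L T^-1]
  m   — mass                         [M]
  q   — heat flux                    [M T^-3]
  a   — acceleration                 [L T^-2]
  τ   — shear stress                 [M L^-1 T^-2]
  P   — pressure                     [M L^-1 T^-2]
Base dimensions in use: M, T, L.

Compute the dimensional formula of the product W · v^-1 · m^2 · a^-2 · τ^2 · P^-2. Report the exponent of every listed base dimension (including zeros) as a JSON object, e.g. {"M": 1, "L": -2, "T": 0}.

{"M": 3, "T": 2, "L": -1}

Dimensional matrix (M×T×L by W×v×m×q×a×τ×P):
  M: [ 1  0  1  1  0  1  1]
  T: [-3 -1  0 -3 -2 -2 -2]
  L: [ 2  1  0  0  1 -1 -1]
  [M]: (1)·1+(-1)·0+(2)·1+(-2)·0+(2)·1+(-2)·1 = 3
  [T]: (1)·-3+(-1)·-1+(2)·0+(-2)·-2+(2)·-2+(-2)·-2 = 2
  [L]: (1)·2+(-1)·1+(2)·0+(-2)·1+(2)·-1+(-2)·-1 = -1
⇒ M^3 T^2 L^-1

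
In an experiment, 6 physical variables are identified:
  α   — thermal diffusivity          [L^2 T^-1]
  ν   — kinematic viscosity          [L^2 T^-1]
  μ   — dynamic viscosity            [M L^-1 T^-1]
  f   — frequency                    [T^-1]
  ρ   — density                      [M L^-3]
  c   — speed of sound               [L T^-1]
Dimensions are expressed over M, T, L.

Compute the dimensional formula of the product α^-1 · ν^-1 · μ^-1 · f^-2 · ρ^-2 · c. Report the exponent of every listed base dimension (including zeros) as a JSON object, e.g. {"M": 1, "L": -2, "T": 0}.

{"M": -3, "T": 4, "L": 4}

Dimensional matrix (M×T×L by α×ν×μ×f×ρ×c):
  M: [ 0  0  1  0  1  0]
  T: [-1 -1 -1 -1  0 -1]
  L: [ 2  2 -1  0 -3  1]
  [M]: (-1)·0+(-1)·0+(-1)·1+(-2)·0+(-2)·1+(1)·0 = -3
  [T]: (-1)·-1+(-1)·-1+(-1)·-1+(-2)·-1+(-2)·0+(1)·-1 = 4
  [L]: (-1)·2+(-1)·2+(-1)·-1+(-2)·0+(-2)·-3+(1)·1 = 4
⇒ M^-3 T^4 L^4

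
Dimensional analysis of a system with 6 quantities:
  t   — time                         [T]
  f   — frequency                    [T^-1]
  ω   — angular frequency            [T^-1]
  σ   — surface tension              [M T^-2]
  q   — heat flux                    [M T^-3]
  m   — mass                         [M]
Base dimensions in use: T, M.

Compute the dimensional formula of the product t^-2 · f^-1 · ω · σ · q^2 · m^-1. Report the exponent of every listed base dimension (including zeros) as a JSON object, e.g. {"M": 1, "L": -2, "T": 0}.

Dimensional matrix (T×M by t×f×ω×σ×q×m):
  T: [ 1 -1 -1 -2 -3  0]
  M: [ 0  0  0  1  1  1]
  [T]: (-2)·1+(-1)·-1+(1)·-1+(1)·-2+(2)·-3+(-1)·0 = -10
  [M]: (-2)·0+(-1)·0+(1)·0+(1)·1+(2)·1+(-1)·1 = 2
⇒ T^-10 M^2

{"T": -10, "M": 2}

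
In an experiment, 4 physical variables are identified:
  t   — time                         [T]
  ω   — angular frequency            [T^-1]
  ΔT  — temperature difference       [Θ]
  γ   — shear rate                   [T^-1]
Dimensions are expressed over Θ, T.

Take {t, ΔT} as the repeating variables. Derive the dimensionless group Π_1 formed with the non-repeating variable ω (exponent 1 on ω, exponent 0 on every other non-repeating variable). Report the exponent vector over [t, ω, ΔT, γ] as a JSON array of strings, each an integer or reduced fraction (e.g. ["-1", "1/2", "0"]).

["1", "1", "0", "0"]

Exponent matrix [Θ,T] × [t,ω,ΔT,γ]:
  Θ: [ 0  0  1  0]
  T: [ 1 -1  0 -1]
Echelon form has 2 nonzero rows (pivots: t,ΔT)
Pivot set = {t,ΔT}, free = {ω,γ}
RREF:
  r0: [   1   -1    0   -1]
  r1: [   0    0    1    0]
Fix exponent of ω at 1, γ at 0; solve each RREF row for its pivot's exponent:
  r0: exp(t) + (-1)·1 = 0 ⇒ exp(t) = 1
  r1: exp(ΔT) + (0)·1 = 0 ⇒ exp(ΔT) = 0
Π_1 = t · ω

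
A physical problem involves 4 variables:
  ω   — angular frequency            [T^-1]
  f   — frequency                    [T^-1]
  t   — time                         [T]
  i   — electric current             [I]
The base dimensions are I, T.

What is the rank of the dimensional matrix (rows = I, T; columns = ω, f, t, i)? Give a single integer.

2

Write exponents as rows I,T / cols ω,f,t,i:
  I: [ 0  0  0  1]
  T: [-1 -1  1  0]
Echelon form has 2 nonzero rows (pivots: ω,i)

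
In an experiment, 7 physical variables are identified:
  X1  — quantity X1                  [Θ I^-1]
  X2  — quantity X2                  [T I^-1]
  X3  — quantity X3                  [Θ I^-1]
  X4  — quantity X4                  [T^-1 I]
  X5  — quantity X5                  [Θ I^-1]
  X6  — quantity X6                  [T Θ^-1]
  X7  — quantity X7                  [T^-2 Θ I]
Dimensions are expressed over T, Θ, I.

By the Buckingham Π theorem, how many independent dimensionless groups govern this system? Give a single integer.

5

Write exponents as rows T,Θ,I / cols X1,X2,X3,X4,X5,X6,X7:
  T: [ 0  1  0 -1  0  1 -2]
  Θ: [ 1  0  1  0  1 -1  1]
  I: [-1 -1 -1  1 -1  0  1]
Echelon form has 2 nonzero rows (pivots: X1,X2)
n=7, r=2 ⇒ 5 dimensionless groups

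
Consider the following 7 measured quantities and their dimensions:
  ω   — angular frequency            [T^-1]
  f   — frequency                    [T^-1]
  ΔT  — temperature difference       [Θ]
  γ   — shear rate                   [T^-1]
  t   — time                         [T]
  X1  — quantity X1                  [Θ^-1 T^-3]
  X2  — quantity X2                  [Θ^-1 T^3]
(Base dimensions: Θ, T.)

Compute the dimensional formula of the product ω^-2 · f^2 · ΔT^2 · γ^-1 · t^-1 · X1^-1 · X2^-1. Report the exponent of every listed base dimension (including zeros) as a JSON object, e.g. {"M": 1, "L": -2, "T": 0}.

Write exponents as rows Θ,T / cols ω,f,ΔT,γ,t,X1,X2:
  Θ: [ 0  0  1  0  0 -1 -1]
  T: [-1 -1  0 -1  1 -3  3]
  [Θ]: (-2)·0+(2)·0+(2)·1+(-1)·0+(-1)·0+(-1)·-1+(-1)·-1 = 4
  [T]: (-2)·-1+(2)·-1+(2)·0+(-1)·-1+(-1)·1+(-1)·-3+(-1)·3 = 0
⇒ Θ^4

{"Θ": 4, "T": 0}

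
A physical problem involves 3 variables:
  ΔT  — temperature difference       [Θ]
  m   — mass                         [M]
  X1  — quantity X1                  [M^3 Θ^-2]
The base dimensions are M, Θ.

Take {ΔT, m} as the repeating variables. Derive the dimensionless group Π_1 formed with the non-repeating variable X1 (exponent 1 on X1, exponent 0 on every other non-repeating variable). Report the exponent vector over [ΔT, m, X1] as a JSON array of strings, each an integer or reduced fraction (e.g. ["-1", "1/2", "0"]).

Exponent matrix [M,Θ] × [ΔT,m,X1]:
  M: [ 0  1  3]
  Θ: [ 1  0 -2]
Row reduction gives pivot columns ΔT,m; rank = 2
Repeat: ΔT,m; free: X1
RREF:
  r0: [   1    0   -2]
  r1: [   0    1    3]
Fix exponent of X1 at 1; solve each RREF row for its pivot's exponent:
  r0: exp(ΔT) + (-2)·1 = 0 ⇒ exp(ΔT) = 2
  r1: exp(m) + (3)·1 = 0 ⇒ exp(m) = -3
Π_1 = ΔT^2 · m^-3 · X1

["2", "-3", "1"]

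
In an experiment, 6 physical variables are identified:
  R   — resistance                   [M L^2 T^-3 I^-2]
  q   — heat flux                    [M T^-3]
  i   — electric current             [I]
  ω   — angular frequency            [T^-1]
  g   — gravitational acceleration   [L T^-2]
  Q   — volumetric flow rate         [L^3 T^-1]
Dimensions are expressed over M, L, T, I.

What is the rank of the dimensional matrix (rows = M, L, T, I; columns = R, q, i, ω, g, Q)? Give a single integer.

Exponent matrix [M,L,T,I] × [R,q,i,ω,g,Q]:
  M: [ 1  1  0  0  0  0]
  L: [ 2  0  0  0  1  3]
  T: [-3 -3  0 -1 -2 -1]
  I: [-2  0  1  0  0  0]
Echelon form has 4 nonzero rows (pivots: R,q,i,ω)

4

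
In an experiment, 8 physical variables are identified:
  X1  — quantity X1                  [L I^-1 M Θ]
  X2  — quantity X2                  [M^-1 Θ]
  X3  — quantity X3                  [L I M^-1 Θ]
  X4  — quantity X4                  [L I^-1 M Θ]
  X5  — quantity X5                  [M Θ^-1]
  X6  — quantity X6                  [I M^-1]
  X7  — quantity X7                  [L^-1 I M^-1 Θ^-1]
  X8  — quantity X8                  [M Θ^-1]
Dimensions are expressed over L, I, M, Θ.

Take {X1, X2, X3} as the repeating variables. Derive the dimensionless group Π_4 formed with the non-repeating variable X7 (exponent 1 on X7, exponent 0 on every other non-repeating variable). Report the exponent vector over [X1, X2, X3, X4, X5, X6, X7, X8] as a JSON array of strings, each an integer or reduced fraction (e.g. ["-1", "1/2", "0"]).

Dimensional matrix (L×I×M×Θ by X1×X2×X3×X4×X5×X6×X7×X8):
  L: [ 1  0  1  1  0  0 -1  0]
  I: [-1  0  1 -1  0  1  1  0]
  M: [ 1 -1 -1  1  1 -1 -1  1]
  Θ: [ 1  1  1  1 -1  0 -1 -1]
RREF → pivots at {X1,X2,X3} ⇒ r = 3
Pivot set = {X1,X2,X3}, free = {X4,X5,X6,X7,X8}
RREF:
  r0: [   1    0    0    1    0 -1/2   -1    0]
  r1: [   0    1    0    0   -1    0    0   -1]
  r2: [   0    0    1    0    0  1/2    0    0]
  r3: [   0    0    0    0    0    0    0    0]
Fix exponent of X7 at 1, X4 at 0, X5 at 0, X6 at 0, X8 at 0; solve each RREF row for its pivot's exponent:
  r0: exp(X1) + (-1)·1 = 0 ⇒ exp(X1) = 1
  r1: exp(X2) + (0)·1 = 0 ⇒ exp(X2) = 0
  r2: exp(X3) + (0)·1 = 0 ⇒ exp(X3) = 0
Π_4 = X1 · X7

["1", "0", "0", "0", "0", "0", "1", "0"]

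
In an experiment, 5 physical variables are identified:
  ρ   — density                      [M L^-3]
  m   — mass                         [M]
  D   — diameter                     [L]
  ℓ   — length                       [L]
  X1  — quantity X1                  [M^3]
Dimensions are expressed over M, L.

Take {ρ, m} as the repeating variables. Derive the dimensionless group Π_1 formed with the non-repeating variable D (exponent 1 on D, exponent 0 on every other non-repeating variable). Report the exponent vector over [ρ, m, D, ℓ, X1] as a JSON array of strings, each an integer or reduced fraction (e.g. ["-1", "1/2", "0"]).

["1/3", "-1/3", "1", "0", "0"]

Exponent matrix [M,L] × [ρ,m,D,ℓ,X1]:
  M: [ 1  1  0  0  3]
  L: [-3  0  1  1  0]
Echelon form has 2 nonzero rows (pivots: ρ,m)
Pivot set = {ρ,m}, free = {D,ℓ,X1}
RREF:
  r0: [   1    0 -1/3 -1/3    0]
  r1: [   0    1  1/3  1/3    3]
Fix exponent of D at 1, ℓ at 0, X1 at 0; solve each RREF row for its pivot's exponent:
  r0: exp(ρ) + (-1/3)·1 = 0 ⇒ exp(ρ) = 1/3
  r1: exp(m) + (1/3)·1 = 0 ⇒ exp(m) = -1/3
Π_1 = ρ^(1/3) · m^(-1/3) · D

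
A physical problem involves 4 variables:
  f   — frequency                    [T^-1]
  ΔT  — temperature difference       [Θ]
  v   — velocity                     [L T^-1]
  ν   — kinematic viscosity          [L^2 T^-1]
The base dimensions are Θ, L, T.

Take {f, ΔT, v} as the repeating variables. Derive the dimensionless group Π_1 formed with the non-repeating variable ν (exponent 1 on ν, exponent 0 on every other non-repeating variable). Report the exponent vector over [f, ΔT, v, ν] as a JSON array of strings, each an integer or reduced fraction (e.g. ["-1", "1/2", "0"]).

Exponent matrix [Θ,L,T] × [f,ΔT,v,ν]:
  Θ: [ 0  1  0  0]
  L: [ 0  0  1  2]
  T: [-1  0 -1 -1]
RREF → pivots at {f,ΔT,v} ⇒ r = 3
Pivot set = {f,ΔT,v}, free = {ν}
RREF:
  r0: [   1    0    0   -1]
  r1: [   0    1    0    0]
  r2: [   0    0    1    2]
Fix exponent of ν at 1; solve each RREF row for its pivot's exponent:
  r0: exp(f) + (-1)·1 = 0 ⇒ exp(f) = 1
  r1: exp(ΔT) + (0)·1 = 0 ⇒ exp(ΔT) = 0
  r2: exp(v) + (2)·1 = 0 ⇒ exp(v) = -2
Π_1 = f · v^-2 · ν

["1", "0", "-2", "1"]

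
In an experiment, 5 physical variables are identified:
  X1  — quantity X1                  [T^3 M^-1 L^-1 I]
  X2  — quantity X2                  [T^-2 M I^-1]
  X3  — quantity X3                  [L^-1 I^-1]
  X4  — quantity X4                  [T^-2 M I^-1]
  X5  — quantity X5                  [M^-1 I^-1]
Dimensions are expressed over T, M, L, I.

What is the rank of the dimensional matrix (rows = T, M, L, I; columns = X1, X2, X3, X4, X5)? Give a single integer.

Write exponents as rows T,M,L,I / cols X1,X2,X3,X4,X5:
  T: [ 3 -2  0 -2  0]
  M: [-1  1  0  1 -1]
  L: [-1  0 -1  0  0]
  I: [ 1 -1 -1 -1 -1]
RREF → pivots at {X1,X2,X3} ⇒ r = 3

3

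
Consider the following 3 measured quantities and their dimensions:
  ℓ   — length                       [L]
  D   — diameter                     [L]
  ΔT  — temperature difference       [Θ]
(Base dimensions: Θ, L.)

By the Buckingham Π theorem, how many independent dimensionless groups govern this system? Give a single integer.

1

Exponent matrix [Θ,L] × [ℓ,D,ΔT]:
  Θ: [ 0  0  1]
  L: [ 1  1  0]
RREF → pivots at {ℓ,ΔT} ⇒ r = 2
n=3, r=2 ⇒ 1 dimensionless group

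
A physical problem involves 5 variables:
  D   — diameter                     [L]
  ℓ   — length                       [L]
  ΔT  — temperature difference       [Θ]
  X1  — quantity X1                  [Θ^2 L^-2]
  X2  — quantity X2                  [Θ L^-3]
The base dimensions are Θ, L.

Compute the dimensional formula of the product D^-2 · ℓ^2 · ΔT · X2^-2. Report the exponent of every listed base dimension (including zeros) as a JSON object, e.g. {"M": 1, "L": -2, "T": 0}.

{"Θ": -1, "L": 6}

Write exponents as rows Θ,L / cols D,ℓ,ΔT,X1,X2:
  Θ: [ 0  0  1  2  1]
  L: [ 1  1  0 -2 -3]
  [Θ]: (-2)·0+(2)·0+(1)·1+(-2)·1 = -1
  [L]: (-2)·1+(2)·1+(1)·0+(-2)·-3 = 6
⇒ Θ^-1 L^6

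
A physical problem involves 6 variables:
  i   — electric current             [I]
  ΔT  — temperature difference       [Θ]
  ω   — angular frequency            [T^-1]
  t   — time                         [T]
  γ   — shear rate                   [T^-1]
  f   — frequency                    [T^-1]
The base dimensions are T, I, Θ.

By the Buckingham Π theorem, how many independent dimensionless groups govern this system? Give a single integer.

3

Exponent matrix [T,I,Θ] × [i,ΔT,ω,t,γ,f]:
  T: [ 0  0 -1  1 -1 -1]
  I: [ 1  0  0  0  0  0]
  Θ: [ 0  1  0  0  0  0]
Echelon form has 3 nonzero rows (pivots: i,ΔT,ω)
Π count = n − r = 6 − 3 = 3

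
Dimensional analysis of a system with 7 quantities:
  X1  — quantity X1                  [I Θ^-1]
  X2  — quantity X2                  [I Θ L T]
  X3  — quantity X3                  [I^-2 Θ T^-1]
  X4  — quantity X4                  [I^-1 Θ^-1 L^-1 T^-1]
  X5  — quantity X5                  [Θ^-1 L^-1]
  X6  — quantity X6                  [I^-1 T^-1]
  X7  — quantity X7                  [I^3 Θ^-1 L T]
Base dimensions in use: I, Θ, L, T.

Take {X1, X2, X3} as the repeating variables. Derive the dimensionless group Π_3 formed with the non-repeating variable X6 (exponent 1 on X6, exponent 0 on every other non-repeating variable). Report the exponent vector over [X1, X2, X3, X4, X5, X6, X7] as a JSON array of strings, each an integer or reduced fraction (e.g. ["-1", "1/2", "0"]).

Dimensional matrix (I×Θ×L×T by X1×X2×X3×X4×X5×X6×X7):
  I: [ 1  1 -2 -1  0 -1  3]
  Θ: [-1  1  1 -1 -1  0 -1]
  L: [ 0  1  0 -1 -1  0  1]
  T: [ 0  1 -1 -1  0 -1  1]
Row reduction gives pivot columns X1,X2,X3; rank = 3
Pivot set = {X1,X2,X3}, free = {X4,X5,X6,X7}
RREF:
  r0: [   1    0    0    0   -1    1    2]
  r1: [   0    1    0   -1   -1    0    1]
  r2: [   0    0    1    0   -1    1    0]
  r3: [   0    0    0    0    0    0    0]
Fix exponent of X6 at 1, X4 at 0, X5 at 0, X7 at 0; solve each RREF row for its pivot's exponent:
  r0: exp(X1) + (1)·1 = 0 ⇒ exp(X1) = -1
  r1: exp(X2) + (0)·1 = 0 ⇒ exp(X2) = 0
  r2: exp(X3) + (1)·1 = 0 ⇒ exp(X3) = -1
Π_3 = X1^-1 · X3^-1 · X6

["-1", "0", "-1", "0", "0", "1", "0"]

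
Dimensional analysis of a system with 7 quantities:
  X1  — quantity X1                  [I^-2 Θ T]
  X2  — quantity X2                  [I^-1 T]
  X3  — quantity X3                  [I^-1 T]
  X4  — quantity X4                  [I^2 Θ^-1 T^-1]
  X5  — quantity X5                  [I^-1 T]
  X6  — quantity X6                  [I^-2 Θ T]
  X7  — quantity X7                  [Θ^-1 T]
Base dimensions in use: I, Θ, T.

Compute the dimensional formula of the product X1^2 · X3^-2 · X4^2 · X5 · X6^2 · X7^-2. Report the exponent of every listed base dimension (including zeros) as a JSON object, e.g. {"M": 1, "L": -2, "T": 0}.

{"I": -3, "Θ": 4, "T": -1}

Exponent matrix [I,Θ,T] × [X1,X2,X3,X4,X5,X6,X7]:
  I: [-2 -1 -1  2 -1 -2  0]
  Θ: [ 1  0  0 -1  0  1 -1]
  T: [ 1  1  1 -1  1  1  1]
  [I]: (2)·-2+(-2)·-1+(2)·2+(1)·-1+(2)·-2+(-2)·0 = -3
  [Θ]: (2)·1+(-2)·0+(2)·-1+(1)·0+(2)·1+(-2)·-1 = 4
  [T]: (2)·1+(-2)·1+(2)·-1+(1)·1+(2)·1+(-2)·1 = -1
⇒ I^-3 Θ^4 T^-1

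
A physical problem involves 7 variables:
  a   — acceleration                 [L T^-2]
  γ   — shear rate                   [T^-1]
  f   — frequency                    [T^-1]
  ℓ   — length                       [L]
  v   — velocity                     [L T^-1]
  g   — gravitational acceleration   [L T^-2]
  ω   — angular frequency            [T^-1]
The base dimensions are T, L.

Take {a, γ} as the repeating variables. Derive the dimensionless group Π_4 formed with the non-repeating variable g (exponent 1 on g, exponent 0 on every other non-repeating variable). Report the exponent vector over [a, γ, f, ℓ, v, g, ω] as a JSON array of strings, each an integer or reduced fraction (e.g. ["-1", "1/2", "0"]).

["-1", "0", "0", "0", "0", "1", "0"]

Write exponents as rows T,L / cols a,γ,f,ℓ,v,g,ω:
  T: [-2 -1 -1  0 -1 -2 -1]
  L: [ 1  0  0  1  1  1  0]
RREF → pivots at {a,γ} ⇒ r = 2
Pivot set = {a,γ}, free = {f,ℓ,v,g,ω}
RREF:
  r0: [   1    0    0    1    1    1    0]
  r1: [   0    1    1   -2   -1    0    1]
Fix exponent of g at 1, f at 0, ℓ at 0, v at 0, ω at 0; solve each RREF row for its pivot's exponent:
  r0: exp(a) + (1)·1 = 0 ⇒ exp(a) = -1
  r1: exp(γ) + (0)·1 = 0 ⇒ exp(γ) = 0
Π_4 = a^-1 · g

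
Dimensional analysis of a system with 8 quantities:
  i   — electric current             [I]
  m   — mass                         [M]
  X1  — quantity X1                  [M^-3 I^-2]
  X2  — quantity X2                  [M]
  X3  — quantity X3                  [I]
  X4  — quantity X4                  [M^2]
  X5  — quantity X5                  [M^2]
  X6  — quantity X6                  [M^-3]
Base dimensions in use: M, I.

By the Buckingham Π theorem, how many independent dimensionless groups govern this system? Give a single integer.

Exponent matrix [M,I] × [i,m,X1,X2,X3,X4,X5,X6]:
  M: [ 0  1 -3  1  0  2  2 -3]
  I: [ 1  0 -2  0  1  0  0  0]
Row reduction gives pivot columns i,m; rank = 2
n=8, r=2 ⇒ 6 dimensionless groups

6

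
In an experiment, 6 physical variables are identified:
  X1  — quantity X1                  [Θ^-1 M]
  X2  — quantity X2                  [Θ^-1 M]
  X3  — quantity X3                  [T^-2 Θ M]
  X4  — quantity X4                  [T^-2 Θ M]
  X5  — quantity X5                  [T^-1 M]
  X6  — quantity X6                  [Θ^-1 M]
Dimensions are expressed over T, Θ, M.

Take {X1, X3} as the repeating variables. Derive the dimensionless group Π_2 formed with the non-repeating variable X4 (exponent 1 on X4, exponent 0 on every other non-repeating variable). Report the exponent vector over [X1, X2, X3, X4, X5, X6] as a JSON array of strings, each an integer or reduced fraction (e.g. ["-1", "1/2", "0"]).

Exponent matrix [T,Θ,M] × [X1,X2,X3,X4,X5,X6]:
  T: [ 0  0 -2 -2 -1  0]
  Θ: [-1 -1  1  1  0 -1]
  M: [ 1  1  1  1  1  1]
Echelon form has 2 nonzero rows (pivots: X1,X3)
Repeat: X1,X3; free: X2,X4,X5,X6
RREF:
  r0: [   1    1    0    0  1/2    1]
  r1: [   0    0    1    1  1/2    0]
  r2: [   0    0    0    0    0    0]
Fix exponent of X4 at 1, X2 at 0, X5 at 0, X6 at 0; solve each RREF row for its pivot's exponent:
  r0: exp(X1) + (0)·1 = 0 ⇒ exp(X1) = 0
  r1: exp(X3) + (1)·1 = 0 ⇒ exp(X3) = -1
Π_2 = X3^-1 · X4

["0", "0", "-1", "1", "0", "0"]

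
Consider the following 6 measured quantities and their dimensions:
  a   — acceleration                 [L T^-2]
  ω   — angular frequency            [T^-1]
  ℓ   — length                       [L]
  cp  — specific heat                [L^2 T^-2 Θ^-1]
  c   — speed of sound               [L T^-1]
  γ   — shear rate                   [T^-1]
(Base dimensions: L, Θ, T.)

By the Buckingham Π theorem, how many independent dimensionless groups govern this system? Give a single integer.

Exponent matrix [L,Θ,T] × [a,ω,ℓ,cp,c,γ]:
  L: [ 1  0  1  2  1  0]
  Θ: [ 0  0  0 -1  0  0]
  T: [-2 -1  0 -2 -1 -1]
Echelon form has 3 nonzero rows (pivots: a,ω,cp)
n=6, r=3 ⇒ 3 dimensionless groups

3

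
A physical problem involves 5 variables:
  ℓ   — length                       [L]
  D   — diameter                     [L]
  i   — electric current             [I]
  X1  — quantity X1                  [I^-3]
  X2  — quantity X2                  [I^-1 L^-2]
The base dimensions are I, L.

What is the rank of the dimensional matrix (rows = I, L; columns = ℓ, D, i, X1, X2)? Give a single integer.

2

Exponent matrix [I,L] × [ℓ,D,i,X1,X2]:
  I: [ 0  0  1 -3 -1]
  L: [ 1  1  0  0 -2]
Row reduction gives pivot columns ℓ,i; rank = 2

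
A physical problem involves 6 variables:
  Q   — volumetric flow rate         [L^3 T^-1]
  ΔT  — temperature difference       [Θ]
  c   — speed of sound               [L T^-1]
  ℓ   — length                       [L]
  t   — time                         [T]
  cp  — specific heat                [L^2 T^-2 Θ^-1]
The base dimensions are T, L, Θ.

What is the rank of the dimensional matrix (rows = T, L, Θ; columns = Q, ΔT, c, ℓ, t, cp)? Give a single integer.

Dimensional matrix (T×L×Θ by Q×ΔT×c×ℓ×t×cp):
  T: [-1  0 -1  0  1 -2]
  L: [ 3  0  1  1  0  2]
  Θ: [ 0  1  0  0  0 -1]
RREF → pivots at {Q,ΔT,c} ⇒ r = 3

3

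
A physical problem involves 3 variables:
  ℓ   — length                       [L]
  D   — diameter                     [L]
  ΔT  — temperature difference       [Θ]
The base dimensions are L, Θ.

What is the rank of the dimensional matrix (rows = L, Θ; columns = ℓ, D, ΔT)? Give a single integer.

Exponent matrix [L,Θ] × [ℓ,D,ΔT]:
  L: [ 1  1  0]
  Θ: [ 0  0  1]
Row reduction gives pivot columns ℓ,ΔT; rank = 2

2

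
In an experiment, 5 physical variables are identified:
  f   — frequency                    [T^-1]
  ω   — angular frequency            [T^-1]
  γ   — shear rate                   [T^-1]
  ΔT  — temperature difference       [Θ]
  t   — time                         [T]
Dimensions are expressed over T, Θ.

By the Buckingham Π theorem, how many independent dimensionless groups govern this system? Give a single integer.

Exponent matrix [T,Θ] × [f,ω,γ,ΔT,t]:
  T: [-1 -1 -1  0  1]
  Θ: [ 0  0  0  1  0]
RREF → pivots at {f,ΔT} ⇒ r = 2
n=5, r=2 ⇒ 3 dimensionless groups

3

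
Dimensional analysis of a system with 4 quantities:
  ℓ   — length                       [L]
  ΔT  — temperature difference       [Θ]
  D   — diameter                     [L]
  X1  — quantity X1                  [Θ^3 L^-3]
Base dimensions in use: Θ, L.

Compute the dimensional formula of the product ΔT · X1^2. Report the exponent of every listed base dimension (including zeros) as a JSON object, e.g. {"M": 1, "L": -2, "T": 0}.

Write exponents as rows Θ,L / cols ℓ,ΔT,D,X1:
  Θ: [ 0  1  0  3]
  L: [ 1  0  1 -3]
  [Θ]: (1)·1+(2)·3 = 7
  [L]: (1)·0+(2)·-3 = -6
⇒ Θ^7 L^-6

{"Θ": 7, "L": -6}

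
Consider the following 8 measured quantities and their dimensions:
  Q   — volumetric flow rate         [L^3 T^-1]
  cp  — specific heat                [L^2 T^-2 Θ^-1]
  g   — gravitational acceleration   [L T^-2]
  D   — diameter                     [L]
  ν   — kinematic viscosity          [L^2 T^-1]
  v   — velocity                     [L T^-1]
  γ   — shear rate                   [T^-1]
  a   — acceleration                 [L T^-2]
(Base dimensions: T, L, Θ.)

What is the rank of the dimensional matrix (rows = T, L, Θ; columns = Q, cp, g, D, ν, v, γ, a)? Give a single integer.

3

Write exponents as rows T,L,Θ / cols Q,cp,g,D,ν,v,γ,a:
  T: [-1 -2 -2  0 -1 -1 -1 -2]
  L: [ 3  2  1  1  2  1  0  1]
  Θ: [ 0 -1  0  0  0  0  0  0]
Echelon form has 3 nonzero rows (pivots: Q,cp,g)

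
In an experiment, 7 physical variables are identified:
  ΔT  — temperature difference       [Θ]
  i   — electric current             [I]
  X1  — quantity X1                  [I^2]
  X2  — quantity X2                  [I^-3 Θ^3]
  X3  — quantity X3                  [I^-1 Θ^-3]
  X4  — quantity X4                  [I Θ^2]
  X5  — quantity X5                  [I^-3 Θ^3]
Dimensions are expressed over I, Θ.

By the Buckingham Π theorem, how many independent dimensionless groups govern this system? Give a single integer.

5

Write exponents as rows I,Θ / cols ΔT,i,X1,X2,X3,X4,X5:
  I: [ 0  1  2 -3 -1  1 -3]
  Θ: [ 1  0  0  3 -3  2  3]
RREF → pivots at {ΔT,i} ⇒ r = 2
n=7, r=2 ⇒ 5 dimensionless groups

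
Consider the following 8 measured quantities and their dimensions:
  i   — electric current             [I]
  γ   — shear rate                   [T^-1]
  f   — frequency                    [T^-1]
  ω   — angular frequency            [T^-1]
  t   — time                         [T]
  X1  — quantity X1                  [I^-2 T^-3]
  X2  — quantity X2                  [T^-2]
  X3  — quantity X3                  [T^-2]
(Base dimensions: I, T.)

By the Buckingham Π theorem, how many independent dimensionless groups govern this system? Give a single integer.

6

Exponent matrix [I,T] × [i,γ,f,ω,t,X1,X2,X3]:
  I: [ 1  0  0  0  0 -2  0  0]
  T: [ 0 -1 -1 -1  1 -3 -2 -2]
Row reduction gives pivot columns i,γ; rank = 2
n=8, r=2 ⇒ 6 dimensionless groups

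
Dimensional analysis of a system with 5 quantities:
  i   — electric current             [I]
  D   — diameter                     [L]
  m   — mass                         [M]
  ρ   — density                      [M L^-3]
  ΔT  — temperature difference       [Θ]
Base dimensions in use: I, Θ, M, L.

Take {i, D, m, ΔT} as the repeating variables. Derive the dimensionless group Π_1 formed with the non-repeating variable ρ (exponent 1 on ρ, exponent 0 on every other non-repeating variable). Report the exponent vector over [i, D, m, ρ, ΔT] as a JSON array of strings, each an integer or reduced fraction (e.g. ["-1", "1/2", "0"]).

["0", "3", "-1", "1", "0"]

Exponent matrix [I,Θ,M,L] × [i,D,m,ρ,ΔT]:
  I: [ 1  0  0  0  0]
  Θ: [ 0  0  0  0  1]
  M: [ 0  0  1  1  0]
  L: [ 0  1  0 -3  0]
Row reduction gives pivot columns i,D,m,ΔT; rank = 4
Repeat: i,D,m,ΔT; free: ρ
RREF:
  r0: [   1    0    0    0    0]
  r1: [   0    1    0   -3    0]
  r2: [   0    0    1    1    0]
  r3: [   0    0    0    0    1]
Fix exponent of ρ at 1; solve each RREF row for its pivot's exponent:
  r0: exp(i) + (0)·1 = 0 ⇒ exp(i) = 0
  r1: exp(D) + (-3)·1 = 0 ⇒ exp(D) = 3
  r2: exp(m) + (1)·1 = 0 ⇒ exp(m) = -1
  r3: exp(ΔT) + (0)·1 = 0 ⇒ exp(ΔT) = 0
Π_1 = D^3 · m^-1 · ρ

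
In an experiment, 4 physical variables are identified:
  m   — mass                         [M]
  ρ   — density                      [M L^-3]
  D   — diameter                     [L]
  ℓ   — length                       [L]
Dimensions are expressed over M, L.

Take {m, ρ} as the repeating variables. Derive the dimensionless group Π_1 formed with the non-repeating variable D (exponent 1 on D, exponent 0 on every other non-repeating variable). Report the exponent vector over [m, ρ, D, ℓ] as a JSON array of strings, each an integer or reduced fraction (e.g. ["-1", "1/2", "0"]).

Write exponents as rows M,L / cols m,ρ,D,ℓ:
  M: [ 1  1  0  0]
  L: [ 0 -3  1  1]
RREF → pivots at {m,ρ} ⇒ r = 2
Pivot set = {m,ρ}, free = {D,ℓ}
RREF:
  r0: [   1    0  1/3  1/3]
  r1: [   0    1 -1/3 -1/3]
Fix exponent of D at 1, ℓ at 0; solve each RREF row for its pivot's exponent:
  r0: exp(m) + (1/3)·1 = 0 ⇒ exp(m) = -1/3
  r1: exp(ρ) + (-1/3)·1 = 0 ⇒ exp(ρ) = 1/3
Π_1 = m^(-1/3) · ρ^(1/3) · D

["-1/3", "1/3", "1", "0"]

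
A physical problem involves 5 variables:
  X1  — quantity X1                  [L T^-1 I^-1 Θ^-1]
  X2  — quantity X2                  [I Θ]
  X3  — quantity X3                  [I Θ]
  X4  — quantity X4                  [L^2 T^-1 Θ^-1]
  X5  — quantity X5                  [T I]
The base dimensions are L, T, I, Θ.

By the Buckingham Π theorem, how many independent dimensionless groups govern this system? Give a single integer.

2

Dimensional matrix (L×T×I×Θ by X1×X2×X3×X4×X5):
  L: [ 1  0  0  2  0]
  T: [-1  0  0 -1  1]
  I: [-1  1  1  0  1]
  Θ: [-1  1  1 -1  0]
RREF → pivots at {X1,X2,X4} ⇒ r = 3
n=5, r=3 ⇒ 2 dimensionless groups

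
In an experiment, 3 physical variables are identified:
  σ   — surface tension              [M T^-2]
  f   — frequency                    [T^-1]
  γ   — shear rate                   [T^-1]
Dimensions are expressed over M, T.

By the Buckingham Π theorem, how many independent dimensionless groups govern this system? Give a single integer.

Dimensional matrix (M×T by σ×f×γ):
  M: [ 1  0  0]
  T: [-2 -1 -1]
RREF → pivots at {σ,f} ⇒ r = 2
3 vars − rank 2 = 1 Π group

1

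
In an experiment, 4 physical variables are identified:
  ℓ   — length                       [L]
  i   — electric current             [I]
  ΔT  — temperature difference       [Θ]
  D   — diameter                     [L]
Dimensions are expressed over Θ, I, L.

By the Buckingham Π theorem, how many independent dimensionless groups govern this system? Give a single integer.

Exponent matrix [Θ,I,L] × [ℓ,i,ΔT,D]:
  Θ: [ 0  0  1  0]
  I: [ 0  1  0  0]
  L: [ 1  0  0  1]
Echelon form has 3 nonzero rows (pivots: ℓ,i,ΔT)
Π count = n − r = 4 − 3 = 1

1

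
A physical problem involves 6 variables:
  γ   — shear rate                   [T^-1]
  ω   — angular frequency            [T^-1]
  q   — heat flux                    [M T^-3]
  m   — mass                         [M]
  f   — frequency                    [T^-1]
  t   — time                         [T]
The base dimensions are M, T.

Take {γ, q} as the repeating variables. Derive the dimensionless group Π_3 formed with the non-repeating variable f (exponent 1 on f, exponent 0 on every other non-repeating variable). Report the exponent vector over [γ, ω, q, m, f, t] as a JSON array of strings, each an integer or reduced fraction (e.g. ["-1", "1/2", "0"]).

Dimensional matrix (M×T by γ×ω×q×m×f×t):
  M: [ 0  0  1  1  0  0]
  T: [-1 -1 -3  0 -1  1]
Row reduction gives pivot columns γ,q; rank = 2
Repeat: γ,q; free: ω,m,f,t
RREF:
  r0: [   1    1    0   -3    1   -1]
  r1: [   0    0    1    1    0    0]
Fix exponent of f at 1, ω at 0, m at 0, t at 0; solve each RREF row for its pivot's exponent:
  r0: exp(γ) + (1)·1 = 0 ⇒ exp(γ) = -1
  r1: exp(q) + (0)·1 = 0 ⇒ exp(q) = 0
Π_3 = γ^-1 · f

["-1", "0", "0", "0", "1", "0"]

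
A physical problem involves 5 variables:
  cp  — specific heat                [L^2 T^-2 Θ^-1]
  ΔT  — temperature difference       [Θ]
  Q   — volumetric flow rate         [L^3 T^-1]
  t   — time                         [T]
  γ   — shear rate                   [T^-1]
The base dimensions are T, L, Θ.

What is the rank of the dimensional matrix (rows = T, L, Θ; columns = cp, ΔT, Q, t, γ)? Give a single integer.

Exponent matrix [T,L,Θ] × [cp,ΔT,Q,t,γ]:
  T: [-2  0 -1  1 -1]
  L: [ 2  0  3  0  0]
  Θ: [-1  1  0  0  0]
Row reduction gives pivot columns cp,ΔT,Q; rank = 3

3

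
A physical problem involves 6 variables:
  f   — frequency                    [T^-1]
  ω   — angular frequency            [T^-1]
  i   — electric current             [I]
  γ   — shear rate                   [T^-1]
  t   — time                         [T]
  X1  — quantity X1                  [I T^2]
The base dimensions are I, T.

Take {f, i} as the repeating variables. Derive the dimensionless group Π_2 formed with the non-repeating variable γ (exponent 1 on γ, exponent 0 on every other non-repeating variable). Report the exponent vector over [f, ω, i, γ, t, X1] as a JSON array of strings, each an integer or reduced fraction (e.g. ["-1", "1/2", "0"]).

Exponent matrix [I,T] × [f,ω,i,γ,t,X1]:
  I: [ 0  0  1  0  0  1]
  T: [-1 -1  0 -1  1  2]
Row reduction gives pivot columns f,i; rank = 2
Pivot set = {f,i}, free = {ω,γ,t,X1}
RREF:
  r0: [   1    1    0    1   -1   -2]
  r1: [   0    0    1    0    0    1]
Fix exponent of γ at 1, ω at 0, t at 0, X1 at 0; solve each RREF row for its pivot's exponent:
  r0: exp(f) + (1)·1 = 0 ⇒ exp(f) = -1
  r1: exp(i) + (0)·1 = 0 ⇒ exp(i) = 0
Π_2 = f^-1 · γ

["-1", "0", "0", "1", "0", "0"]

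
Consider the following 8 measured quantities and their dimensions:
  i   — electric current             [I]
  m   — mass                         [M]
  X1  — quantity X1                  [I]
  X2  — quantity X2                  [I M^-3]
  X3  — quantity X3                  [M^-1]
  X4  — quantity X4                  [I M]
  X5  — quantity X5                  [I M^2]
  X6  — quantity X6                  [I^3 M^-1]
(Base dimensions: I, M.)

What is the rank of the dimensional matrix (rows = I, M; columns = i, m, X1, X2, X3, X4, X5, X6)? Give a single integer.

2

Write exponents as rows I,M / cols i,m,X1,X2,X3,X4,X5,X6:
  I: [ 1  0  1  1  0  1  1  3]
  M: [ 0  1  0 -3 -1  1  2 -1]
Echelon form has 2 nonzero rows (pivots: i,m)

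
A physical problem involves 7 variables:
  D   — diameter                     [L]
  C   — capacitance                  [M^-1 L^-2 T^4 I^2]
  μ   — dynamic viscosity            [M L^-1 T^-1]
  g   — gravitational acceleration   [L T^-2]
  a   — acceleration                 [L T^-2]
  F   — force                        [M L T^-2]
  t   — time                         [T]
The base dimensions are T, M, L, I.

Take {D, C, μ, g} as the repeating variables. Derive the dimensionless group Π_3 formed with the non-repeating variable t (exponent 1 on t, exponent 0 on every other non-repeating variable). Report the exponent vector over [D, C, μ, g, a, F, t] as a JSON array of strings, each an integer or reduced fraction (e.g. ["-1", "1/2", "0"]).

["-1/2", "0", "0", "1/2", "0", "0", "1"]

Exponent matrix [T,M,L,I] × [D,C,μ,g,a,F,t]:
  T: [ 0  4 -1 -2 -2 -2  1]
  M: [ 0 -1  1  0  0  1  0]
  L: [ 1 -2 -1  1  1  1  0]
  I: [ 0  2  0  0  0  0  0]
Row reduction gives pivot columns D,C,μ,g; rank = 4
Repeat: D,C,μ,g; free: a,F,t
RREF:
  r0: [   1    0    0    0    0  3/2  1/2]
  r1: [   0    1    0    0    0    0    0]
  r2: [   0    0    1    0    0    1    0]
  r3: [   0    0    0    1    1  1/2 -1/2]
Fix exponent of t at 1, a at 0, F at 0; solve each RREF row for its pivot's exponent:
  r0: exp(D) + (1/2)·1 = 0 ⇒ exp(D) = -1/2
  r1: exp(C) + (0)·1 = 0 ⇒ exp(C) = 0
  r2: exp(μ) + (0)·1 = 0 ⇒ exp(μ) = 0
  r3: exp(g) + (-1/2)·1 = 0 ⇒ exp(g) = 1/2
Π_3 = D^(-1/2) · g^(1/2) · t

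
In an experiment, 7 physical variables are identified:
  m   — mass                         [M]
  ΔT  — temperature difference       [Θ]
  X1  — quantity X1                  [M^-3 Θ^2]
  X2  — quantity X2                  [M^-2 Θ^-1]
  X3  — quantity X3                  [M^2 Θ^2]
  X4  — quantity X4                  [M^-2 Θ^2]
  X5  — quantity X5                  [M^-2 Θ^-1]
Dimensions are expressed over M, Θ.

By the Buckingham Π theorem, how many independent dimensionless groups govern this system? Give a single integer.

5

Write exponents as rows M,Θ / cols m,ΔT,X1,X2,X3,X4,X5:
  M: [ 1  0 -3 -2  2 -2 -2]
  Θ: [ 0  1  2 -1  2  2 -1]
Row reduction gives pivot columns m,ΔT; rank = 2
Π count = n − r = 7 − 2 = 5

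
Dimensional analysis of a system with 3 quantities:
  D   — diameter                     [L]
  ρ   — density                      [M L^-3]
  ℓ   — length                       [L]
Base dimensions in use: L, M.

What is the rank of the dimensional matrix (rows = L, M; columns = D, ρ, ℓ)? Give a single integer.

2

Dimensional matrix (L×M by D×ρ×ℓ):
  L: [ 1 -3  1]
  M: [ 0  1  0]
Echelon form has 2 nonzero rows (pivots: D,ρ)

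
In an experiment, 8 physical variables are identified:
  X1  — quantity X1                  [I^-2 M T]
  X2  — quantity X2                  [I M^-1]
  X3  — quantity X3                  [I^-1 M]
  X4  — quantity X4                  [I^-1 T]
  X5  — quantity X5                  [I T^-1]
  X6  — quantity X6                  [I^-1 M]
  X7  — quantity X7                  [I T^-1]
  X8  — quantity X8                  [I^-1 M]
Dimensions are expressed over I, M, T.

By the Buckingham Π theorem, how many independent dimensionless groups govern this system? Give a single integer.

Dimensional matrix (I×M×T by X1×X2×X3×X4×X5×X6×X7×X8):
  I: [-2  1 -1 -1  1 -1  1 -1]
  M: [ 1 -1  1  0  0  1  0  1]
  T: [ 1  0  0  1 -1  0 -1  0]
Row reduction gives pivot columns X1,X2; rank = 2
8 vars − rank 2 = 6 Π groups

6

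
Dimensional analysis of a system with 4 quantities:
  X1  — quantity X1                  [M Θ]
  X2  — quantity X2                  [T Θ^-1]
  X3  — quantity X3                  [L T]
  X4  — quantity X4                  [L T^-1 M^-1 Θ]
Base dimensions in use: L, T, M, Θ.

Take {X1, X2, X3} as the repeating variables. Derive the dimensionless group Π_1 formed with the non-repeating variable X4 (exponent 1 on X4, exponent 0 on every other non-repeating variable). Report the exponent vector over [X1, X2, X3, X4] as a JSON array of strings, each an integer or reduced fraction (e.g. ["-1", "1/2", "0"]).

["1", "2", "-1", "1"]

Dimensional matrix (L×T×M×Θ by X1×X2×X3×X4):
  L: [ 0  0  1  1]
  T: [ 0  1  1 -1]
  M: [ 1  0  0 -1]
  Θ: [ 1 -1  0  1]
Row reduction gives pivot columns X1,X2,X3; rank = 3
Repeat: X1,X2,X3; free: X4
RREF:
  r0: [   1    0    0   -1]
  r1: [   0    1    0   -2]
  r2: [   0    0    1    1]
  r3: [   0    0    0    0]
Fix exponent of X4 at 1; solve each RREF row for its pivot's exponent:
  r0: exp(X1) + (-1)·1 = 0 ⇒ exp(X1) = 1
  r1: exp(X2) + (-2)·1 = 0 ⇒ exp(X2) = 2
  r2: exp(X3) + (1)·1 = 0 ⇒ exp(X3) = -1
Π_1 = X1 · X2^2 · X3^-1 · X4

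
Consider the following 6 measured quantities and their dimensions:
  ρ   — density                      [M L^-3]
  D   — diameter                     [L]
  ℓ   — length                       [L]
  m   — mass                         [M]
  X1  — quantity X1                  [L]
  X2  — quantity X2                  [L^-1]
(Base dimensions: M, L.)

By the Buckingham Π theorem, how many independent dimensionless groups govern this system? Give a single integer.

4

Exponent matrix [M,L] × [ρ,D,ℓ,m,X1,X2]:
  M: [ 1  0  0  1  0  0]
  L: [-3  1  1  0  1 -1]
RREF → pivots at {ρ,D} ⇒ r = 2
6 vars − rank 2 = 4 Π groups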